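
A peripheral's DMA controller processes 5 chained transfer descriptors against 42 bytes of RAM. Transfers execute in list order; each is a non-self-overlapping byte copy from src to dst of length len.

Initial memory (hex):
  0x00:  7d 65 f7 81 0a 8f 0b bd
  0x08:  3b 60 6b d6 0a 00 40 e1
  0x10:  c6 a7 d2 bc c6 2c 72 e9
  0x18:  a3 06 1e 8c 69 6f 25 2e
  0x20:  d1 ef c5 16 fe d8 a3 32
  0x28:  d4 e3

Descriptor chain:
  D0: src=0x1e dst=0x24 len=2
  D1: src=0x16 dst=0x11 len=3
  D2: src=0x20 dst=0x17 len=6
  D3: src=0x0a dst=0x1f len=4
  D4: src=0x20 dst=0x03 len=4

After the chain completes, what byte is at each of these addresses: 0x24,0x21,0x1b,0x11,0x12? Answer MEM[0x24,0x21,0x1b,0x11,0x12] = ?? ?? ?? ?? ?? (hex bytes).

#0 dst[0x24+2] := {0x25,0x2e}
#1 dst[0x11+3] := {0x72,0xe9,0xa3}
#2 dst[0x17+6] := {0xd1,0xef,0xc5,0x16,0x25,0x2e}
#3 dst[0x1f+4] := {0x6b,0xd6,0x0a,0x00}
#4 dst[0x03+4] := {0xd6,0x0a,0x00,0x16}
query mem[0x24]=0x25, mem[0x21]=0x0a, mem[0x1b]=0x25, mem[0x11]=0x72, mem[0x12]=0xe9

MEM[0x24,0x21,0x1b,0x11,0x12] = 25 0a 25 72 e9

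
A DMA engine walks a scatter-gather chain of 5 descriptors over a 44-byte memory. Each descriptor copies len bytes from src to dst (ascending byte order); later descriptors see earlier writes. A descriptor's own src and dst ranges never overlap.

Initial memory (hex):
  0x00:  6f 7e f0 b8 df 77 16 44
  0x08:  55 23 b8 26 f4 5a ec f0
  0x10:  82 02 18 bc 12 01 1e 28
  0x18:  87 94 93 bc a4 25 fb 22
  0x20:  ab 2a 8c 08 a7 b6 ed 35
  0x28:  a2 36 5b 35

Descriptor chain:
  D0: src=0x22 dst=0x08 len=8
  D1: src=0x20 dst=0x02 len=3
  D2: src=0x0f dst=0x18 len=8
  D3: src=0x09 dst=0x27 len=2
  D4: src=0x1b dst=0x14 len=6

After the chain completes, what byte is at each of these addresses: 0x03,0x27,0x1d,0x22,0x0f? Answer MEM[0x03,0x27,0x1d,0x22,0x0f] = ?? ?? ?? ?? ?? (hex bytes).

MEM[0x03,0x27,0x1d,0x22,0x0f] = 2a 08 12 8c 36

  after D0: wrote 8B at 0x08 = 8c08a7b6ed35a236
  after D1: wrote 3B at 0x02 = ab2a8c
  after D2: wrote 8B at 0x18 = 36820218bc12011e
  after D3: wrote 2B at 0x27 = 08a7
  after D4: wrote 6B at 0x14 = 18bc12011eab
query mem[0x03]=0x2a, mem[0x27]=0x08, mem[0x1d]=0x12, mem[0x22]=0x8c, mem[0x0f]=0x36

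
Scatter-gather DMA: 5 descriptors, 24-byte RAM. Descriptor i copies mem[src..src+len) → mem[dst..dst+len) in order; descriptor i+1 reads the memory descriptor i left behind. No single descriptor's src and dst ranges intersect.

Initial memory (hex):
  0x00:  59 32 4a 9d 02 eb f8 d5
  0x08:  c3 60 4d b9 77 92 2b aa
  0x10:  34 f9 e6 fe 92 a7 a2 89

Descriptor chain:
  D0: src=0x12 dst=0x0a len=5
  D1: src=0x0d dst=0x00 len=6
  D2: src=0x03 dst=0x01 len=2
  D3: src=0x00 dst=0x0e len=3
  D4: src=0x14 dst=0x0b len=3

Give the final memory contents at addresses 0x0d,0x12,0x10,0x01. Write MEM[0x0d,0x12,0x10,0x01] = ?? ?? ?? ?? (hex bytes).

MEM[0x0d,0x12,0x10,0x01] = a2 e6 f9 34

D0: mem[0x0a..0x0e] <- [e6 fe 92 a7 a2]
D1: mem[0x00..0x05] <- [a7 a2 aa 34 f9 e6]
D2: mem[0x01..0x02] <- [34 f9]
D3: mem[0x0e..0x10] <- [a7 34 f9]
D4: mem[0x0b..0x0d] <- [92 a7 a2]
query mem[0x0d]=0xa2, mem[0x12]=0xe6, mem[0x10]=0xf9, mem[0x01]=0x34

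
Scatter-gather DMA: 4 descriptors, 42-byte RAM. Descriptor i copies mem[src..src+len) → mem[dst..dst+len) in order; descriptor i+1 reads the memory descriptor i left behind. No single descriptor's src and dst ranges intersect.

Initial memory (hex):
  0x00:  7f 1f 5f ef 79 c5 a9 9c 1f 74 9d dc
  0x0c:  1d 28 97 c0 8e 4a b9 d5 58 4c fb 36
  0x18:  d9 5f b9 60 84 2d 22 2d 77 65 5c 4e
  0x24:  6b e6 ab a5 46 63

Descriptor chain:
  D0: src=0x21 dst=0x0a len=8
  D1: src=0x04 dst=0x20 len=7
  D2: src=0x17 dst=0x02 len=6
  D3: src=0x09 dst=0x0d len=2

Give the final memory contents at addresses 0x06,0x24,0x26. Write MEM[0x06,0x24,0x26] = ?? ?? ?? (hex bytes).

  after D0: wrote 8B at 0x0a = 655c4e6be6aba546
  after D1: wrote 7B at 0x20 = 79c5a99c1f7465
  after D2: wrote 6B at 0x02 = 36d95fb96084
  after D3: wrote 2B at 0x0d = 7465
query mem[0x06]=0x60, mem[0x24]=0x1f, mem[0x26]=0x65

MEM[0x06,0x24,0x26] = 60 1f 65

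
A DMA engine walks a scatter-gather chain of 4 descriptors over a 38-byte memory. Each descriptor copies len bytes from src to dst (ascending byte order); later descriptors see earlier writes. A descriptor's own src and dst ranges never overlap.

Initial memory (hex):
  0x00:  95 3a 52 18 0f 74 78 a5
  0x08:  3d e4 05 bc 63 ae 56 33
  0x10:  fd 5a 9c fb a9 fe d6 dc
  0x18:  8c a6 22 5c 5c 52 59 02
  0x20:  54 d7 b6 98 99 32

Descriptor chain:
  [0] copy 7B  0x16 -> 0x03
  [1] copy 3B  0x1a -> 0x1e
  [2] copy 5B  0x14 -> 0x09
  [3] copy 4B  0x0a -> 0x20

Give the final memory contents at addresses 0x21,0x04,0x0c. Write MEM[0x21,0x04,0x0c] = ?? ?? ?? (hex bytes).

[0] 0x16->0x03 len=7 : d6 dc 8c a6 22 5c 5c
[1] 0x1a->0x1e len=3 : 22 5c 5c
[2] 0x14->0x09 len=5 : a9 fe d6 dc 8c
[3] 0x0a->0x20 len=4 : fe d6 dc 8c
query mem[0x21]=0xd6, mem[0x04]=0xdc, mem[0x0c]=0xdc

MEM[0x21,0x04,0x0c] = d6 dc dc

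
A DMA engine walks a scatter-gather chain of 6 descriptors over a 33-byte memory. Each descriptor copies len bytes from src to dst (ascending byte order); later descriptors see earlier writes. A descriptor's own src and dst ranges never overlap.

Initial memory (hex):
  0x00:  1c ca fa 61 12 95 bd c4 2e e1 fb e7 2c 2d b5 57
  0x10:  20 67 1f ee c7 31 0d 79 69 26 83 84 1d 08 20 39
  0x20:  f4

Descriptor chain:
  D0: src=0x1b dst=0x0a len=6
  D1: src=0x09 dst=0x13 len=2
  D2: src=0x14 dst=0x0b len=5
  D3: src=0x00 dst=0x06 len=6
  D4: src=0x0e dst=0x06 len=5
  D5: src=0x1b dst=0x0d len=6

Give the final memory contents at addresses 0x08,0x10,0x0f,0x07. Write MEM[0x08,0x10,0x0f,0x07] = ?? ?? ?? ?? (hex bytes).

MEM[0x08,0x10,0x0f,0x07] = 20 20 08 69

#0 dst[0x0a+6] := {0x84,0x1d,0x08,0x20,0x39,0xf4}
#1 dst[0x13+2] := {0xe1,0x84}
#2 dst[0x0b+5] := {0x84,0x31,0x0d,0x79,0x69}
#3 dst[0x06+6] := {0x1c,0xca,0xfa,0x61,0x12,0x95}
#4 dst[0x06+5] := {0x79,0x69,0x20,0x67,0x1f}
#5 dst[0x0d+6] := {0x84,0x1d,0x08,0x20,0x39,0xf4}
query mem[0x08]=0x20, mem[0x10]=0x20, mem[0x0f]=0x08, mem[0x07]=0x69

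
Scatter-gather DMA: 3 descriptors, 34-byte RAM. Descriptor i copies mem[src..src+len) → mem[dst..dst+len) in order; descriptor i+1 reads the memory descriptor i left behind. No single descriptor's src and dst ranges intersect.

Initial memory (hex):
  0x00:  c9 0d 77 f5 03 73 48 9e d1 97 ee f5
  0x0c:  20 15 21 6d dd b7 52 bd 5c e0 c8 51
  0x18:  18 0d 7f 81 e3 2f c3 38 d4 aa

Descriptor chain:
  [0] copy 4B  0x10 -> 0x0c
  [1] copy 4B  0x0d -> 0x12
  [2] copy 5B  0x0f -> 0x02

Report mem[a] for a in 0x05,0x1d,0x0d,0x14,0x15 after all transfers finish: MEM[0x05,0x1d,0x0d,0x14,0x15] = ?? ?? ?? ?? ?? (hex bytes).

#0 dst[0x0c+4] := {0xdd,0xb7,0x52,0xbd}
#1 dst[0x12+4] := {0xb7,0x52,0xbd,0xdd}
#2 dst[0x02+5] := {0xbd,0xdd,0xb7,0xb7,0x52}
query mem[0x05]=0xb7, mem[0x1d]=0x2f, mem[0x0d]=0xb7, mem[0x14]=0xbd, mem[0x15]=0xdd

MEM[0x05,0x1d,0x0d,0x14,0x15] = b7 2f b7 bd dd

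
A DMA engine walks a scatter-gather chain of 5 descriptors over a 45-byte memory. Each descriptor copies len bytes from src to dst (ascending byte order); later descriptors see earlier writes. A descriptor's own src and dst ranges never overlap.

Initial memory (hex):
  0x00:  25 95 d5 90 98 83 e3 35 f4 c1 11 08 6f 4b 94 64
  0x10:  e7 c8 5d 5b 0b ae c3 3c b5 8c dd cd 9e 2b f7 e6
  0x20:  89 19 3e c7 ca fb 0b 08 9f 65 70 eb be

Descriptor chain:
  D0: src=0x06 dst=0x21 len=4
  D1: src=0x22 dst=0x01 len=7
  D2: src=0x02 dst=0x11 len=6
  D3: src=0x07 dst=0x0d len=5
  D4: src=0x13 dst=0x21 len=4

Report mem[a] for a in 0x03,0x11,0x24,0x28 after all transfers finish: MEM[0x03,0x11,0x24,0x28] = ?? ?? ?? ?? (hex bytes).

MEM[0x03,0x11,0x24,0x28] = c1 08 9f 9f

#0 dst[0x21+4] := {0xe3,0x35,0xf4,0xc1}
#1 dst[0x01+7] := {0x35,0xf4,0xc1,0xfb,0x0b,0x08,0x9f}
#2 dst[0x11+6] := {0xf4,0xc1,0xfb,0x0b,0x08,0x9f}
#3 dst[0x0d+5] := {0x9f,0xf4,0xc1,0x11,0x08}
#4 dst[0x21+4] := {0xfb,0x0b,0x08,0x9f}
query mem[0x03]=0xc1, mem[0x11]=0x08, mem[0x24]=0x9f, mem[0x28]=0x9f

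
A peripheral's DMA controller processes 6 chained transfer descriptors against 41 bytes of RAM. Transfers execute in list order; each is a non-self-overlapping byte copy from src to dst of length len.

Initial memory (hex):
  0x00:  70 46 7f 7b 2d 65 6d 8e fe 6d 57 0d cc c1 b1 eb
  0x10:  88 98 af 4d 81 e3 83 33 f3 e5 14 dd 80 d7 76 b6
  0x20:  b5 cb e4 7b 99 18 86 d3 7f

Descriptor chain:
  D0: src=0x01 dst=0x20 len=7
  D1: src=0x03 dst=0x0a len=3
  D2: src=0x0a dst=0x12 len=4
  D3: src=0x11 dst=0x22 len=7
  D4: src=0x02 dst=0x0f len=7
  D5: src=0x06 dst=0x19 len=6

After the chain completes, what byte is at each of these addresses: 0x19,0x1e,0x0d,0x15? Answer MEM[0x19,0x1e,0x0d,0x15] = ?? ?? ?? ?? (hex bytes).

MEM[0x19,0x1e,0x0d,0x15] = 6d 2d c1 fe

#0 dst[0x20+7] := {0x46,0x7f,0x7b,0x2d,0x65,0x6d,0x8e}
#1 dst[0x0a+3] := {0x7b,0x2d,0x65}
#2 dst[0x12+4] := {0x7b,0x2d,0x65,0xc1}
#3 dst[0x22+7] := {0x98,0x7b,0x2d,0x65,0xc1,0x83,0x33}
#4 dst[0x0f+7] := {0x7f,0x7b,0x2d,0x65,0x6d,0x8e,0xfe}
#5 dst[0x19+6] := {0x6d,0x8e,0xfe,0x6d,0x7b,0x2d}
query mem[0x19]=0x6d, mem[0x1e]=0x2d, mem[0x0d]=0xc1, mem[0x15]=0xfe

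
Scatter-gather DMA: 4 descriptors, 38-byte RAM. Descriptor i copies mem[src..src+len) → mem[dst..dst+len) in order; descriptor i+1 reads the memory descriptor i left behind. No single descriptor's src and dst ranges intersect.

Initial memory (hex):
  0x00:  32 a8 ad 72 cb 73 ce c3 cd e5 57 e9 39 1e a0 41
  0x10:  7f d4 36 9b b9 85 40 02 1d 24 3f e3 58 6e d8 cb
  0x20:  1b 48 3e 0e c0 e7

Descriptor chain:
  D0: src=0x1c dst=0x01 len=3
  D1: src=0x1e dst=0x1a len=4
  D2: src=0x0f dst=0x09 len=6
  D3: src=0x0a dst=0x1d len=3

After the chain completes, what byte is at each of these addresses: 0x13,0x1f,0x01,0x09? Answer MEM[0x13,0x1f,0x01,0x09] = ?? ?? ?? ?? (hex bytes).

MEM[0x13,0x1f,0x01,0x09] = 9b 36 58 41

D0: mem[0x01..0x03] <- [58 6e d8]
D1: mem[0x1a..0x1d] <- [d8 cb 1b 48]
D2: mem[0x09..0x0e] <- [41 7f d4 36 9b b9]
D3: mem[0x1d..0x1f] <- [7f d4 36]
query mem[0x13]=0x9b, mem[0x1f]=0x36, mem[0x01]=0x58, mem[0x09]=0x41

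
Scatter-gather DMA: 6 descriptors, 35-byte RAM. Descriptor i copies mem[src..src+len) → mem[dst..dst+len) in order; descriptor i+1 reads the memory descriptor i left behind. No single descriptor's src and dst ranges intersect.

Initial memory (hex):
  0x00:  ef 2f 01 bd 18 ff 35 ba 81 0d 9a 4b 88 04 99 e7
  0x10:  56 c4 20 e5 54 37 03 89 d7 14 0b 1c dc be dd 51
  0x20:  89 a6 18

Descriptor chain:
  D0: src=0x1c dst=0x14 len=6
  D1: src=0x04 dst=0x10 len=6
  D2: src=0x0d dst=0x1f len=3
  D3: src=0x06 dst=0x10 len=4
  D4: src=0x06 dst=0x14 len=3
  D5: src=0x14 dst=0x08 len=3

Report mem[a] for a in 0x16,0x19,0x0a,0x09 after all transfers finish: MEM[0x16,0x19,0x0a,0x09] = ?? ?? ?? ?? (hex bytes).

D0: mem[0x14..0x19] <- [dc be dd 51 89 a6]
D1: mem[0x10..0x15] <- [18 ff 35 ba 81 0d]
D2: mem[0x1f..0x21] <- [04 99 e7]
D3: mem[0x10..0x13] <- [35 ba 81 0d]
D4: mem[0x14..0x16] <- [35 ba 81]
D5: mem[0x08..0x0a] <- [35 ba 81]
query mem[0x16]=0x81, mem[0x19]=0xa6, mem[0x0a]=0x81, mem[0x09]=0xba

MEM[0x16,0x19,0x0a,0x09] = 81 a6 81 ba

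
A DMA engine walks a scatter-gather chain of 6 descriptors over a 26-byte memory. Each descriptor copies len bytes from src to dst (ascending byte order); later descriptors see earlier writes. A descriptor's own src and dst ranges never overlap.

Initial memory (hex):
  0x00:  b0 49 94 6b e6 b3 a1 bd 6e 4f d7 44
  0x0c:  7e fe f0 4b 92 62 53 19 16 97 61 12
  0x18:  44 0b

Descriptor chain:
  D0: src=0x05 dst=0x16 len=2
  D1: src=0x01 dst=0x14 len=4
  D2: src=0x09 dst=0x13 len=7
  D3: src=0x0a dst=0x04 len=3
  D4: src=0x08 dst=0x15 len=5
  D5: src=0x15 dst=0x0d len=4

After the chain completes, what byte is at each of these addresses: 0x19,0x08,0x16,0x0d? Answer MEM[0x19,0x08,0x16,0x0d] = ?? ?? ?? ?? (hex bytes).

D0: mem[0x16..0x17] <- [b3 a1]
D1: mem[0x14..0x17] <- [49 94 6b e6]
D2: mem[0x13..0x19] <- [4f d7 44 7e fe f0 4b]
D3: mem[0x04..0x06] <- [d7 44 7e]
D4: mem[0x15..0x19] <- [6e 4f d7 44 7e]
D5: mem[0x0d..0x10] <- [6e 4f d7 44]
query mem[0x19]=0x7e, mem[0x08]=0x6e, mem[0x16]=0x4f, mem[0x0d]=0x6e

MEM[0x19,0x08,0x16,0x0d] = 7e 6e 4f 6e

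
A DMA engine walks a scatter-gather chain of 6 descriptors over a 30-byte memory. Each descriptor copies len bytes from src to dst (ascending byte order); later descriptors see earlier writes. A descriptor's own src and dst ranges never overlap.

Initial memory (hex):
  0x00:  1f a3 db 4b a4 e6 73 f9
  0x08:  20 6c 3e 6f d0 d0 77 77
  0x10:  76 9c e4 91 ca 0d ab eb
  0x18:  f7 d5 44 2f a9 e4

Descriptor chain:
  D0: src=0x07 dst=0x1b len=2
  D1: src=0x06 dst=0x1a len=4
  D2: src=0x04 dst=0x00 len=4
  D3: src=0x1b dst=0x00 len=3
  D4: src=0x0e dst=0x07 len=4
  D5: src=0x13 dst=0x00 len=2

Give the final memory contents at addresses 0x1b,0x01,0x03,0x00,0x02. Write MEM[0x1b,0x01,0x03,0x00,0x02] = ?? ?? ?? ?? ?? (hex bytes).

#0 dst[0x1b+2] := {0xf9,0x20}
#1 dst[0x1a+4] := {0x73,0xf9,0x20,0x6c}
#2 dst[0x00+4] := {0xa4,0xe6,0x73,0xf9}
#3 dst[0x00+3] := {0xf9,0x20,0x6c}
#4 dst[0x07+4] := {0x77,0x77,0x76,0x9c}
#5 dst[0x00+2] := {0x91,0xca}
query mem[0x1b]=0xf9, mem[0x01]=0xca, mem[0x03]=0xf9, mem[0x00]=0x91, mem[0x02]=0x6c

MEM[0x1b,0x01,0x03,0x00,0x02] = f9 ca f9 91 6c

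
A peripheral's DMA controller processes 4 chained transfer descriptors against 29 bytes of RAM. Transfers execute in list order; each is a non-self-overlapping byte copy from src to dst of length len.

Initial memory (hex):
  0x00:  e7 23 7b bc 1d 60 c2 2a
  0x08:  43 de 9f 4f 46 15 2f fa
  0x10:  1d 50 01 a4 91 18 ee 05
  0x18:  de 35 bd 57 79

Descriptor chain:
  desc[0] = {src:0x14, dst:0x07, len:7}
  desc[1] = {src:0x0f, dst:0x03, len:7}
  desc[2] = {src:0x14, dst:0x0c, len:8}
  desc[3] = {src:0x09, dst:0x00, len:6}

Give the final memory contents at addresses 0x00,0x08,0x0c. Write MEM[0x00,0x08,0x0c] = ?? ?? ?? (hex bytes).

D0: mem[0x07..0x0d] <- [91 18 ee 05 de 35 bd]
D1: mem[0x03..0x09] <- [fa 1d 50 01 a4 91 18]
D2: mem[0x0c..0x13] <- [91 18 ee 05 de 35 bd 57]
D3: mem[0x00..0x05] <- [18 05 de 91 18 ee]
query mem[0x00]=0x18, mem[0x08]=0x91, mem[0x0c]=0x91

MEM[0x00,0x08,0x0c] = 18 91 91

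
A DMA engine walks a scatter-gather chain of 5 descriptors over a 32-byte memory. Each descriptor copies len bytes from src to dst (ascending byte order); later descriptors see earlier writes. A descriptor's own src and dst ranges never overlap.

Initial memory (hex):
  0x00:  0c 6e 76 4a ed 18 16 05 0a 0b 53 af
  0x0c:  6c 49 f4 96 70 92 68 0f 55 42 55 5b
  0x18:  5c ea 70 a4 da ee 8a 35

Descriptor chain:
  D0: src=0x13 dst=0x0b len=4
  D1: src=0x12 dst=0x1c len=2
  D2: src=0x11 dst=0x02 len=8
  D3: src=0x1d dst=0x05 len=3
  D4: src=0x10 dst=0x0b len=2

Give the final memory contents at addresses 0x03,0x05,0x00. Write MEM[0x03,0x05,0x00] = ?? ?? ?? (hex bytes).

#0 dst[0x0b+4] := {0x0f,0x55,0x42,0x55}
#1 dst[0x1c+2] := {0x68,0x0f}
#2 dst[0x02+8] := {0x92,0x68,0x0f,0x55,0x42,0x55,0x5b,0x5c}
#3 dst[0x05+3] := {0x0f,0x8a,0x35}
#4 dst[0x0b+2] := {0x70,0x92}
query mem[0x03]=0x68, mem[0x05]=0x0f, mem[0x00]=0x0c

MEM[0x03,0x05,0x00] = 68 0f 0c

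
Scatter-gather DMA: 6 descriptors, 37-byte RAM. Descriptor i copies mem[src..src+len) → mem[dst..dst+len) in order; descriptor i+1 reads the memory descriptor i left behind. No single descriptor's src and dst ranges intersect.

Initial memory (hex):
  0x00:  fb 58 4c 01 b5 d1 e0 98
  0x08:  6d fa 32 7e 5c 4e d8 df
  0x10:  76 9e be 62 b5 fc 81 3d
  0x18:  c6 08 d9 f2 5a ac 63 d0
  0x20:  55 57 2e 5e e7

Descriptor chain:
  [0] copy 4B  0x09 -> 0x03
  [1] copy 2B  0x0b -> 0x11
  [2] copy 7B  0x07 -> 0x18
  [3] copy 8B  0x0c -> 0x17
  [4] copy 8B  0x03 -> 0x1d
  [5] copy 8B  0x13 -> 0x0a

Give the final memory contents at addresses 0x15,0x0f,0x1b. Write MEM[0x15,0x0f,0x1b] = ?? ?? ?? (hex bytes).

MEM[0x15,0x0f,0x1b] = fc 4e 76

[0] 0x09->0x03 len=4 : fa 32 7e 5c
[1] 0x0b->0x11 len=2 : 7e 5c
[2] 0x07->0x18 len=7 : 98 6d fa 32 7e 5c 4e
[3] 0x0c->0x17 len=8 : 5c 4e d8 df 76 7e 5c 62
[4] 0x03->0x1d len=8 : fa 32 7e 5c 98 6d fa 32
[5] 0x13->0x0a len=8 : 62 b5 fc 81 5c 4e d8 df
query mem[0x15]=0xfc, mem[0x0f]=0x4e, mem[0x1b]=0x76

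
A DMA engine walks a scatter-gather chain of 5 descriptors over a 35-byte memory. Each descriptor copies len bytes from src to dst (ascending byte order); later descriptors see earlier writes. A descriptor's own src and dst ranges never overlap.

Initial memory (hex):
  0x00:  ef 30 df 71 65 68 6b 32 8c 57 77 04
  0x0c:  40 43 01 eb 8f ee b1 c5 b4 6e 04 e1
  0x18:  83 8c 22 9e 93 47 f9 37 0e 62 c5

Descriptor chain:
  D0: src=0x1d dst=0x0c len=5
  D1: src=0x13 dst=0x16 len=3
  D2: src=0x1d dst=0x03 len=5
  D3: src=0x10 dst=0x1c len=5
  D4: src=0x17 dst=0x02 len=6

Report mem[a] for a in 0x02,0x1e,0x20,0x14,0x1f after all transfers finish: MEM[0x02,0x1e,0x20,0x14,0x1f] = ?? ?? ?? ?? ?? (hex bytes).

  after D0: wrote 5B at 0x0c = 47f9370e62
  after D1: wrote 3B at 0x16 = c5b46e
  after D2: wrote 5B at 0x03 = 47f9370e62
  after D3: wrote 5B at 0x1c = 62eeb1c5b4
  after D4: wrote 6B at 0x02 = b46e8c229e62
query mem[0x02]=0xb4, mem[0x1e]=0xb1, mem[0x20]=0xb4, mem[0x14]=0xb4, mem[0x1f]=0xc5

MEM[0x02,0x1e,0x20,0x14,0x1f] = b4 b1 b4 b4 c5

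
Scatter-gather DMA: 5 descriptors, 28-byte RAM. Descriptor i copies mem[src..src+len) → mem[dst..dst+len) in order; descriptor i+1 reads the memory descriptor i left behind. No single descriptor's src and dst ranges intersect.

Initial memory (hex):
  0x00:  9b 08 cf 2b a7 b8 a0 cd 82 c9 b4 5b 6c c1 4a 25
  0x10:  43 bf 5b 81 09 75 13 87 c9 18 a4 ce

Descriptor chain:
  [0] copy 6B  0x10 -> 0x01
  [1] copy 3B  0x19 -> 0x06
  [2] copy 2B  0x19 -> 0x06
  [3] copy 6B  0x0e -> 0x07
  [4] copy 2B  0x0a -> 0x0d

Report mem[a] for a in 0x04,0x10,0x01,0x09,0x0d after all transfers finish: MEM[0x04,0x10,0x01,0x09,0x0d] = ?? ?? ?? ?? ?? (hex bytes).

MEM[0x04,0x10,0x01,0x09,0x0d] = 81 43 43 43 bf

#0 dst[0x01+6] := {0x43,0xbf,0x5b,0x81,0x09,0x75}
#1 dst[0x06+3] := {0x18,0xa4,0xce}
#2 dst[0x06+2] := {0x18,0xa4}
#3 dst[0x07+6] := {0x4a,0x25,0x43,0xbf,0x5b,0x81}
#4 dst[0x0d+2] := {0xbf,0x5b}
query mem[0x04]=0x81, mem[0x10]=0x43, mem[0x01]=0x43, mem[0x09]=0x43, mem[0x0d]=0xbf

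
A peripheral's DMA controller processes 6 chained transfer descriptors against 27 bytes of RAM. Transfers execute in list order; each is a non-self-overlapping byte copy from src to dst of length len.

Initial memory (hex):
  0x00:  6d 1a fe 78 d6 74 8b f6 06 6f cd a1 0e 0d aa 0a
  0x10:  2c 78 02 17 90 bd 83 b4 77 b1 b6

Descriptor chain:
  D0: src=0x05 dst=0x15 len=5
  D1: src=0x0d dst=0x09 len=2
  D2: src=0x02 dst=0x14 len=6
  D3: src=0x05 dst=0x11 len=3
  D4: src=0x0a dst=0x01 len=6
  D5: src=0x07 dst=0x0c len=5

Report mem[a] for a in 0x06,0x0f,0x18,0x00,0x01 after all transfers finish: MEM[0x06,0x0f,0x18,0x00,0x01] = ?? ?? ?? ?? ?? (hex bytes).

D0: mem[0x15..0x19] <- [74 8b f6 06 6f]
D1: mem[0x09..0x0a] <- [0d aa]
D2: mem[0x14..0x19] <- [fe 78 d6 74 8b f6]
D3: mem[0x11..0x13] <- [74 8b f6]
D4: mem[0x01..0x06] <- [aa a1 0e 0d aa 0a]
D5: mem[0x0c..0x10] <- [f6 06 0d aa a1]
query mem[0x06]=0x0a, mem[0x0f]=0xaa, mem[0x18]=0x8b, mem[0x00]=0x6d, mem[0x01]=0xaa

MEM[0x06,0x0f,0x18,0x00,0x01] = 0a aa 8b 6d aa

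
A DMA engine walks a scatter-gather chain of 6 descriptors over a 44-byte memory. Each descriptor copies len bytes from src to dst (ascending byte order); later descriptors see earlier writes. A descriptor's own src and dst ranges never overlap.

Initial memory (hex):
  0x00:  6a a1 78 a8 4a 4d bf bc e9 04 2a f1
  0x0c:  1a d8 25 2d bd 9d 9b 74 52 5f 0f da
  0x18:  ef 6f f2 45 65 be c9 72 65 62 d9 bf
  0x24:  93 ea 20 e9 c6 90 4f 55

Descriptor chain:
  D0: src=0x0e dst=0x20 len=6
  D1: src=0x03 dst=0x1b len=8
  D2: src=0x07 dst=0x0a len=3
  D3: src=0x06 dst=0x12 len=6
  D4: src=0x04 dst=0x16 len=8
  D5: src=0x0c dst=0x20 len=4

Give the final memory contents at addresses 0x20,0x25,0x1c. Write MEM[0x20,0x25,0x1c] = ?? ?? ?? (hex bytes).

[0] 0x0e->0x20 len=6 : 25 2d bd 9d 9b 74
[1] 0x03->0x1b len=8 : a8 4a 4d bf bc e9 04 2a
[2] 0x07->0x0a len=3 : bc e9 04
[3] 0x06->0x12 len=6 : bf bc e9 04 bc e9
[4] 0x04->0x16 len=8 : 4a 4d bf bc e9 04 bc e9
[5] 0x0c->0x20 len=4 : 04 d8 25 2d
query mem[0x20]=0x04, mem[0x25]=0x74, mem[0x1c]=0xbc

MEM[0x20,0x25,0x1c] = 04 74 bc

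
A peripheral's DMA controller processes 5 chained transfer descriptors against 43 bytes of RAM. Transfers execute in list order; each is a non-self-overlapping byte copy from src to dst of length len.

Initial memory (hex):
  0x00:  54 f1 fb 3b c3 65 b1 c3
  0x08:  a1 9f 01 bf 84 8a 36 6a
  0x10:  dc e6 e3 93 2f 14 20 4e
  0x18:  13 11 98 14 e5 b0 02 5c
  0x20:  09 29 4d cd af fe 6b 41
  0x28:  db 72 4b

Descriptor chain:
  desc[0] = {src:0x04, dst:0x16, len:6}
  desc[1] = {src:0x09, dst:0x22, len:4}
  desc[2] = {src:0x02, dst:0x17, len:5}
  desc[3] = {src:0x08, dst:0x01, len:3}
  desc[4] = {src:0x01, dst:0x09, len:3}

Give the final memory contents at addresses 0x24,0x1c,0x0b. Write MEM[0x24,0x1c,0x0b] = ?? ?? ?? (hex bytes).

D0: mem[0x16..0x1b] <- [c3 65 b1 c3 a1 9f]
D1: mem[0x22..0x25] <- [9f 01 bf 84]
D2: mem[0x17..0x1b] <- [fb 3b c3 65 b1]
D3: mem[0x01..0x03] <- [a1 9f 01]
D4: mem[0x09..0x0b] <- [a1 9f 01]
query mem[0x24]=0xbf, mem[0x1c]=0xe5, mem[0x0b]=0x01

MEM[0x24,0x1c,0x0b] = bf e5 01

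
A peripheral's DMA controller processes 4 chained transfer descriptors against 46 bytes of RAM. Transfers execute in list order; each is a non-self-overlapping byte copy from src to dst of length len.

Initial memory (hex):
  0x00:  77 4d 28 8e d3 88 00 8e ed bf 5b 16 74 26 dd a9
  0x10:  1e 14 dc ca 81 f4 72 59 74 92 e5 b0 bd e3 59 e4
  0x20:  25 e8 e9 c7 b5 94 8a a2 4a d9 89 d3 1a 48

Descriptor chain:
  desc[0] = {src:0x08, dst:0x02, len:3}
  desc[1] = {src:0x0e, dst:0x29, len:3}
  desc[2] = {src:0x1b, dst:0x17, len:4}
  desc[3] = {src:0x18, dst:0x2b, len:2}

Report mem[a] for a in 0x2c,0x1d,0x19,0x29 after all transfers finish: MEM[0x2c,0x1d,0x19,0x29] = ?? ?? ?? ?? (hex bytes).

MEM[0x2c,0x1d,0x19,0x29] = e3 e3 e3 dd

[0] 0x08->0x02 len=3 : ed bf 5b
[1] 0x0e->0x29 len=3 : dd a9 1e
[2] 0x1b->0x17 len=4 : b0 bd e3 59
[3] 0x18->0x2b len=2 : bd e3
query mem[0x2c]=0xe3, mem[0x1d]=0xe3, mem[0x19]=0xe3, mem[0x29]=0xdd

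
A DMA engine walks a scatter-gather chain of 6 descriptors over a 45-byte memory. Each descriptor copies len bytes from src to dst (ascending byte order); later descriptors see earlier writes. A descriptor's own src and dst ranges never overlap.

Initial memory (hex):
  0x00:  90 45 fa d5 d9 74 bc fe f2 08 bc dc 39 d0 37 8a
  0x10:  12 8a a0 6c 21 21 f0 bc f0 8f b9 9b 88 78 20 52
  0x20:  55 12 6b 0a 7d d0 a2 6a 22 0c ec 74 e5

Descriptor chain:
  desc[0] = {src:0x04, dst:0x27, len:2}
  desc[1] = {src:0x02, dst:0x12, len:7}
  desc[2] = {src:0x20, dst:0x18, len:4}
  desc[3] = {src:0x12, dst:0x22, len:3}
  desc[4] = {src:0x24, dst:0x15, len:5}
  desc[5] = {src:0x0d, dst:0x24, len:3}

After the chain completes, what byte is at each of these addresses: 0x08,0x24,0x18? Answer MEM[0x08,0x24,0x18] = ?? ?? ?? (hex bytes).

MEM[0x08,0x24,0x18] = f2 d0 d9

  after D0: wrote 2B at 0x27 = d974
  after D1: wrote 7B at 0x12 = fad5d974bcfef2
  after D2: wrote 4B at 0x18 = 55126b0a
  after D3: wrote 3B at 0x22 = fad5d9
  after D4: wrote 5B at 0x15 = d9d0a2d974
  after D5: wrote 3B at 0x24 = d0378a
query mem[0x08]=0xf2, mem[0x24]=0xd0, mem[0x18]=0xd9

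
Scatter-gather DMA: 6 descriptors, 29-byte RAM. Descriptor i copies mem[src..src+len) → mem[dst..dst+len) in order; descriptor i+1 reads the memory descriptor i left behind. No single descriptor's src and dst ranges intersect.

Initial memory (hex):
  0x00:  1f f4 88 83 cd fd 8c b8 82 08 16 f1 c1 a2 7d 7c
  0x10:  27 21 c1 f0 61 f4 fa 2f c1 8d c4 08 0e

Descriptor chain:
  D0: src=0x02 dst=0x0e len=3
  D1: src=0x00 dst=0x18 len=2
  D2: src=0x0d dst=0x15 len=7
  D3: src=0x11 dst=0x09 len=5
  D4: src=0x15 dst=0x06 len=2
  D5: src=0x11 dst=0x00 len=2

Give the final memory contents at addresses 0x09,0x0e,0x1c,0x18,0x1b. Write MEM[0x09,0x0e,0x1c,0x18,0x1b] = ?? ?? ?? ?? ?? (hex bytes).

D0: mem[0x0e..0x10] <- [88 83 cd]
D1: mem[0x18..0x19] <- [1f f4]
D2: mem[0x15..0x1b] <- [a2 88 83 cd 21 c1 f0]
D3: mem[0x09..0x0d] <- [21 c1 f0 61 a2]
D4: mem[0x06..0x07] <- [a2 88]
D5: mem[0x00..0x01] <- [21 c1]
query mem[0x09]=0x21, mem[0x0e]=0x88, mem[0x1c]=0x0e, mem[0x18]=0xcd, mem[0x1b]=0xf0

MEM[0x09,0x0e,0x1c,0x18,0x1b] = 21 88 0e cd f0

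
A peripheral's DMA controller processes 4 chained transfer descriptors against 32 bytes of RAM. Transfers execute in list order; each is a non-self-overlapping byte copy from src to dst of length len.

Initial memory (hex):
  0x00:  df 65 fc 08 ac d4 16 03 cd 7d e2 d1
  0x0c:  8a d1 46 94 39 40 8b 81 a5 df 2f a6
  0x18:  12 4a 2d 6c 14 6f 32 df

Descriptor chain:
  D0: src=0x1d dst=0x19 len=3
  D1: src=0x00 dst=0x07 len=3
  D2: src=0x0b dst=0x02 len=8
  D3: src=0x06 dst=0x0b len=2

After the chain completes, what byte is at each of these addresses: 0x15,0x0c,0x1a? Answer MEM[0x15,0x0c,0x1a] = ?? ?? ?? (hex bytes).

[0] 0x1d->0x19 len=3 : 6f 32 df
[1] 0x00->0x07 len=3 : df 65 fc
[2] 0x0b->0x02 len=8 : d1 8a d1 46 94 39 40 8b
[3] 0x06->0x0b len=2 : 94 39
query mem[0x15]=0xdf, mem[0x0c]=0x39, mem[0x1a]=0x32

MEM[0x15,0x0c,0x1a] = df 39 32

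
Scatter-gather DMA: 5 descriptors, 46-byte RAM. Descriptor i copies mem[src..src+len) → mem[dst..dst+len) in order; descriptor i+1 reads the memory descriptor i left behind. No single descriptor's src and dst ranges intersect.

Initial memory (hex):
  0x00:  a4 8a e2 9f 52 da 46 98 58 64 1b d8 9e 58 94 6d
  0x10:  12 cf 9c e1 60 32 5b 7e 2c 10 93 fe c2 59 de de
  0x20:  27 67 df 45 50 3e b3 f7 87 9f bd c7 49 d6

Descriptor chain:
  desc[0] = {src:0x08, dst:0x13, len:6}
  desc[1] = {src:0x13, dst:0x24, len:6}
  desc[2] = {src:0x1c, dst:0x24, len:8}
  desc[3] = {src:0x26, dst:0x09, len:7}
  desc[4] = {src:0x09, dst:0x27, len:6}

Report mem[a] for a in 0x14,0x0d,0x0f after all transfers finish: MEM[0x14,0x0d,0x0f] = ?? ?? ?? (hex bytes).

#0 dst[0x13+6] := {0x58,0x64,0x1b,0xd8,0x9e,0x58}
#1 dst[0x24+6] := {0x58,0x64,0x1b,0xd8,0x9e,0x58}
#2 dst[0x24+8] := {0xc2,0x59,0xde,0xde,0x27,0x67,0xdf,0x45}
#3 dst[0x09+7] := {0xde,0xde,0x27,0x67,0xdf,0x45,0x49}
#4 dst[0x27+6] := {0xde,0xde,0x27,0x67,0xdf,0x45}
query mem[0x14]=0x64, mem[0x0d]=0xdf, mem[0x0f]=0x49

MEM[0x14,0x0d,0x0f] = 64 df 49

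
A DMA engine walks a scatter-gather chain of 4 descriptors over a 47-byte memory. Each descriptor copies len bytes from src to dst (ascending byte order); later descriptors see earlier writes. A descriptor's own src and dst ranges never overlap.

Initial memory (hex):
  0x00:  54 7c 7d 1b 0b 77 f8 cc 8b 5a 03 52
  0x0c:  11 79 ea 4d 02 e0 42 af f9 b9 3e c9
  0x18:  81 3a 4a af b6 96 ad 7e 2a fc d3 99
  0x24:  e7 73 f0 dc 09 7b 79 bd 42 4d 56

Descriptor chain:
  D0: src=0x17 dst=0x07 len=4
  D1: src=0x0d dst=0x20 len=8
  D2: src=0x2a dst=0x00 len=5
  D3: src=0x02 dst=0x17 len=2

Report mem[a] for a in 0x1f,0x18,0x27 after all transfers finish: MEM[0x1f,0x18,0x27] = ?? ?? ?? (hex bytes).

[0] 0x17->0x07 len=4 : c9 81 3a 4a
[1] 0x0d->0x20 len=8 : 79 ea 4d 02 e0 42 af f9
[2] 0x2a->0x00 len=5 : 79 bd 42 4d 56
[3] 0x02->0x17 len=2 : 42 4d
query mem[0x1f]=0x7e, mem[0x18]=0x4d, mem[0x27]=0xf9

MEM[0x1f,0x18,0x27] = 7e 4d f9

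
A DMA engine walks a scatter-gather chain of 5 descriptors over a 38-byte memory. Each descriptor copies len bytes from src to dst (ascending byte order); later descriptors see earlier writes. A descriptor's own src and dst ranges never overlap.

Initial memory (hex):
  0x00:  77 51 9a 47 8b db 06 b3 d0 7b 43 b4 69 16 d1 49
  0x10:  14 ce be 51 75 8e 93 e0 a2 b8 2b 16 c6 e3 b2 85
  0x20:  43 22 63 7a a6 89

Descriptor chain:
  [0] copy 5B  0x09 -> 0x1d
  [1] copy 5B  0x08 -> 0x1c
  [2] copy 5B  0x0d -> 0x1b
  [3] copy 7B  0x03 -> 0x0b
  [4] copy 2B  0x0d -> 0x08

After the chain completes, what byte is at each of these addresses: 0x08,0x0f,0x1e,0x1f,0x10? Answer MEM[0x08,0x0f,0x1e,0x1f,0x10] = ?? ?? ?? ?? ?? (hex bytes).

MEM[0x08,0x0f,0x1e,0x1f,0x10] = db b3 14 ce d0

[0] 0x09->0x1d len=5 : 7b 43 b4 69 16
[1] 0x08->0x1c len=5 : d0 7b 43 b4 69
[2] 0x0d->0x1b len=5 : 16 d1 49 14 ce
[3] 0x03->0x0b len=7 : 47 8b db 06 b3 d0 7b
[4] 0x0d->0x08 len=2 : db 06
query mem[0x08]=0xdb, mem[0x0f]=0xb3, mem[0x1e]=0x14, mem[0x1f]=0xce, mem[0x10]=0xd0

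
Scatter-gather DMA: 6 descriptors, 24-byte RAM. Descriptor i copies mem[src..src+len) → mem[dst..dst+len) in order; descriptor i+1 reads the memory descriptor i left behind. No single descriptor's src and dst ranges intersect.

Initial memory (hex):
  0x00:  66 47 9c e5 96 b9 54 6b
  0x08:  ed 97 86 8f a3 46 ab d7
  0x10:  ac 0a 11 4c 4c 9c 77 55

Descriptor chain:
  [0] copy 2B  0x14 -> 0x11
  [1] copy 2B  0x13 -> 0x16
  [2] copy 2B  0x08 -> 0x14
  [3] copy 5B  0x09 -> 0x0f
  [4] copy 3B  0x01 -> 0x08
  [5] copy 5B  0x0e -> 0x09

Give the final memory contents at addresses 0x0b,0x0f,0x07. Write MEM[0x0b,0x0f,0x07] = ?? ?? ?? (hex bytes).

MEM[0x0b,0x0f,0x07] = 86 97 6b

[0] 0x14->0x11 len=2 : 4c 9c
[1] 0x13->0x16 len=2 : 4c 4c
[2] 0x08->0x14 len=2 : ed 97
[3] 0x09->0x0f len=5 : 97 86 8f a3 46
[4] 0x01->0x08 len=3 : 47 9c e5
[5] 0x0e->0x09 len=5 : ab 97 86 8f a3
query mem[0x0b]=0x86, mem[0x0f]=0x97, mem[0x07]=0x6b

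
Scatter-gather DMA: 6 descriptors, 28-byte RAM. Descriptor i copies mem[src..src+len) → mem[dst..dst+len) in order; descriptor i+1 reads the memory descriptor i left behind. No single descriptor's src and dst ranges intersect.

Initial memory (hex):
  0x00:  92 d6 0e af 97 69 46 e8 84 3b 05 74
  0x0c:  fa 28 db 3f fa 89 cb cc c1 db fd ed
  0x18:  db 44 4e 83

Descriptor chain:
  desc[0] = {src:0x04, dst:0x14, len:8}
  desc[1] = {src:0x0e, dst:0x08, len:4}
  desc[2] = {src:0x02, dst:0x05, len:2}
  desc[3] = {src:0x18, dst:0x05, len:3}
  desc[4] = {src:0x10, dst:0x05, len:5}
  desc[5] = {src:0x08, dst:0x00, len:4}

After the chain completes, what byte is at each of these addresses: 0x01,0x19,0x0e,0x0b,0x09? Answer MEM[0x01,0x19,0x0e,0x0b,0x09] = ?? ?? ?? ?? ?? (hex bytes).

D0: mem[0x14..0x1b] <- [97 69 46 e8 84 3b 05 74]
D1: mem[0x08..0x0b] <- [db 3f fa 89]
D2: mem[0x05..0x06] <- [0e af]
D3: mem[0x05..0x07] <- [84 3b 05]
D4: mem[0x05..0x09] <- [fa 89 cb cc 97]
D5: mem[0x00..0x03] <- [cc 97 fa 89]
query mem[0x01]=0x97, mem[0x19]=0x3b, mem[0x0e]=0xdb, mem[0x0b]=0x89, mem[0x09]=0x97

MEM[0x01,0x19,0x0e,0x0b,0x09] = 97 3b db 89 97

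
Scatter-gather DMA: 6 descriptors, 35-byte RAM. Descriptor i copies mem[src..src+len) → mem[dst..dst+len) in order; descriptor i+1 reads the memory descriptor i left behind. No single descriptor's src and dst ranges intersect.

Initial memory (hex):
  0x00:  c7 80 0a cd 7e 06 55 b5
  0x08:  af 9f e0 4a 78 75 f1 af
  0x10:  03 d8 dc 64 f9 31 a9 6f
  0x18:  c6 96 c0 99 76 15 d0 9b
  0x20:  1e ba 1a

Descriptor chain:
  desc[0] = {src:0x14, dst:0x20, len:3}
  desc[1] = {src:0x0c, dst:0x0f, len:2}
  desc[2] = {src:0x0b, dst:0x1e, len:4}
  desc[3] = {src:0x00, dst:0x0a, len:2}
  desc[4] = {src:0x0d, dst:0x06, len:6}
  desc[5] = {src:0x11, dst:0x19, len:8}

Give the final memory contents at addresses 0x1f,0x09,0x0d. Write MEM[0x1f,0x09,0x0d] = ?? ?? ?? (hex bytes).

  after D0: wrote 3B at 0x20 = f931a9
  after D1: wrote 2B at 0x0f = 7875
  after D2: wrote 4B at 0x1e = 4a7875f1
  after D3: wrote 2B at 0x0a = c780
  after D4: wrote 6B at 0x06 = 75f17875d8dc
  after D5: wrote 8B at 0x19 = d8dc64f931a96fc6
query mem[0x1f]=0x6f, mem[0x09]=0x75, mem[0x0d]=0x75

MEM[0x1f,0x09,0x0d] = 6f 75 75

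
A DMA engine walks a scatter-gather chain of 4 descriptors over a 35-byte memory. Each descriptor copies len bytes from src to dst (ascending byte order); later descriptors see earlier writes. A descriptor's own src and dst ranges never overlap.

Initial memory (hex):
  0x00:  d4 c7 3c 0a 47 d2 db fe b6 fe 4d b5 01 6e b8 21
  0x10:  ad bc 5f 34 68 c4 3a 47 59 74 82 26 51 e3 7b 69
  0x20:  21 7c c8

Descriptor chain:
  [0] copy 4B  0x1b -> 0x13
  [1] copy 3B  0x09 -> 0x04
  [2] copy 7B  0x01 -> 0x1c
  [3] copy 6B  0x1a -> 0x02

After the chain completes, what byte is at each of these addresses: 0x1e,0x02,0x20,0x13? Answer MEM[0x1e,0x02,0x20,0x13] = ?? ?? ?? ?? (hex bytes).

[0] 0x1b->0x13 len=4 : 26 51 e3 7b
[1] 0x09->0x04 len=3 : fe 4d b5
[2] 0x01->0x1c len=7 : c7 3c 0a fe 4d b5 fe
[3] 0x1a->0x02 len=6 : 82 26 c7 3c 0a fe
query mem[0x1e]=0x0a, mem[0x02]=0x82, mem[0x20]=0x4d, mem[0x13]=0x26

MEM[0x1e,0x02,0x20,0x13] = 0a 82 4d 26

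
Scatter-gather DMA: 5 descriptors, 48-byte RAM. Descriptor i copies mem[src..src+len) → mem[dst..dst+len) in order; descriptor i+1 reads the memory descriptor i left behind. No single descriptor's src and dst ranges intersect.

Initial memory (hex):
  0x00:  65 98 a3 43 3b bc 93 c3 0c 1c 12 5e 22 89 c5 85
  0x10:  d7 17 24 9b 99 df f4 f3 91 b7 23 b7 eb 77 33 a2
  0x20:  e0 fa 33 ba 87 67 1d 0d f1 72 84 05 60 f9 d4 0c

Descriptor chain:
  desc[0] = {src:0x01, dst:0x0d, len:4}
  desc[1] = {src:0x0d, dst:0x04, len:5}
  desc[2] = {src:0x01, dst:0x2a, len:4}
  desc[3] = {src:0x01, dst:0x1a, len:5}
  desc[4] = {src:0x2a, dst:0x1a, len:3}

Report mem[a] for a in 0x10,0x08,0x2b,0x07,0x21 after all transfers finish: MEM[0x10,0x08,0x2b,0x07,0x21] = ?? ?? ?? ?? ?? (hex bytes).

MEM[0x10,0x08,0x2b,0x07,0x21] = 3b 17 a3 3b fa

D0: mem[0x0d..0x10] <- [98 a3 43 3b]
D1: mem[0x04..0x08] <- [98 a3 43 3b 17]
D2: mem[0x2a..0x2d] <- [98 a3 43 98]
D3: mem[0x1a..0x1e] <- [98 a3 43 98 a3]
D4: mem[0x1a..0x1c] <- [98 a3 43]
query mem[0x10]=0x3b, mem[0x08]=0x17, mem[0x2b]=0xa3, mem[0x07]=0x3b, mem[0x21]=0xfa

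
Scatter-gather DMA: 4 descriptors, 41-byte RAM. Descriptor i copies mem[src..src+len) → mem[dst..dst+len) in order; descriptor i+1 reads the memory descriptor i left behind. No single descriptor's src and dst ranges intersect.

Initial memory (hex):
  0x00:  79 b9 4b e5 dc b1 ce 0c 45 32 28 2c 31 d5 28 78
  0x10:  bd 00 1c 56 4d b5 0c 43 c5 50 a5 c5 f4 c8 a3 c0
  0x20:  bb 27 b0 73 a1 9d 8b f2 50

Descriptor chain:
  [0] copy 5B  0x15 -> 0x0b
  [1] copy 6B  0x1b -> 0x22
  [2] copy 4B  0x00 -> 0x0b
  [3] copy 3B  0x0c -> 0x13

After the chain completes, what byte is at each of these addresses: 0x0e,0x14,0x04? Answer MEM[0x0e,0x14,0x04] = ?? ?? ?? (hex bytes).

MEM[0x0e,0x14,0x04] = e5 4b dc

#0 dst[0x0b+5] := {0xb5,0x0c,0x43,0xc5,0x50}
#1 dst[0x22+6] := {0xc5,0xf4,0xc8,0xa3,0xc0,0xbb}
#2 dst[0x0b+4] := {0x79,0xb9,0x4b,0xe5}
#3 dst[0x13+3] := {0xb9,0x4b,0xe5}
query mem[0x0e]=0xe5, mem[0x14]=0x4b, mem[0x04]=0xdc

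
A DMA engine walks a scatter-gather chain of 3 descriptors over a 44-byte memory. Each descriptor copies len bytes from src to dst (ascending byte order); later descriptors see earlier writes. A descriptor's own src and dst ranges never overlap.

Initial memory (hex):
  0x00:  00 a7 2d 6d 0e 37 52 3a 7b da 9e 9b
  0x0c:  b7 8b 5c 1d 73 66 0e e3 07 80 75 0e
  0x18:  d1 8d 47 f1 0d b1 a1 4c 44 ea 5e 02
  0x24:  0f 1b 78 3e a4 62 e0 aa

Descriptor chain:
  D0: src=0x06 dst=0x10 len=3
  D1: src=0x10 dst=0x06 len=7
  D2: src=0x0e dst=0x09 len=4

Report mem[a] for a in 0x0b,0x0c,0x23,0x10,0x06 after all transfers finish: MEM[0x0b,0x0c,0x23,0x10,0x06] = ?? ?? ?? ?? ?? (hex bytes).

MEM[0x0b,0x0c,0x23,0x10,0x06] = 52 3a 02 52 52

[0] 0x06->0x10 len=3 : 52 3a 7b
[1] 0x10->0x06 len=7 : 52 3a 7b e3 07 80 75
[2] 0x0e->0x09 len=4 : 5c 1d 52 3a
query mem[0x0b]=0x52, mem[0x0c]=0x3a, mem[0x23]=0x02, mem[0x10]=0x52, mem[0x06]=0x52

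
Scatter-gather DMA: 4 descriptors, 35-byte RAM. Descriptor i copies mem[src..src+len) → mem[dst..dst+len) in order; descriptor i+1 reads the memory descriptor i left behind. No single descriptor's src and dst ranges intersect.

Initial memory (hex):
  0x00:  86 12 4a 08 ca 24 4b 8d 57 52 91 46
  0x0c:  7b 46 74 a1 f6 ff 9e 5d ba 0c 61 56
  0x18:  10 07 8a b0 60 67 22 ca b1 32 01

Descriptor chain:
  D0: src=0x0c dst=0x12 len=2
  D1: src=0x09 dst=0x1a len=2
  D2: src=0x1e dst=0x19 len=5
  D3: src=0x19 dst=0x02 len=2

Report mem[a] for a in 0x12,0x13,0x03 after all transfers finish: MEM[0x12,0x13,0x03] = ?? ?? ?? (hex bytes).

MEM[0x12,0x13,0x03] = 7b 46 ca

[0] 0x0c->0x12 len=2 : 7b 46
[1] 0x09->0x1a len=2 : 52 91
[2] 0x1e->0x19 len=5 : 22 ca b1 32 01
[3] 0x19->0x02 len=2 : 22 ca
query mem[0x12]=0x7b, mem[0x13]=0x46, mem[0x03]=0xca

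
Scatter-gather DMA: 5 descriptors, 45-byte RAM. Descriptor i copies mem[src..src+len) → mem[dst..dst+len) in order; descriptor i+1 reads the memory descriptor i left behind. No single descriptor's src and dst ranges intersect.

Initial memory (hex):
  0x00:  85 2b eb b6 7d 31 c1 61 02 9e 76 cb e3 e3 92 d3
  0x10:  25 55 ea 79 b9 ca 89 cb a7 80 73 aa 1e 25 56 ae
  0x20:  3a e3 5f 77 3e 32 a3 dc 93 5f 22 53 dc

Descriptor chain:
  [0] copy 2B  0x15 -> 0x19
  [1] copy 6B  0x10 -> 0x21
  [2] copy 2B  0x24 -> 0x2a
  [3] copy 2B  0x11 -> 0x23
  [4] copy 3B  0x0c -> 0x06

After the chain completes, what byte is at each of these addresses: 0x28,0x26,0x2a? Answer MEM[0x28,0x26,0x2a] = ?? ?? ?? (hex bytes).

#0 dst[0x19+2] := {0xca,0x89}
#1 dst[0x21+6] := {0x25,0x55,0xea,0x79,0xb9,0xca}
#2 dst[0x2a+2] := {0x79,0xb9}
#3 dst[0x23+2] := {0x55,0xea}
#4 dst[0x06+3] := {0xe3,0xe3,0x92}
query mem[0x28]=0x93, mem[0x26]=0xca, mem[0x2a]=0x79

MEM[0x28,0x26,0x2a] = 93 ca 79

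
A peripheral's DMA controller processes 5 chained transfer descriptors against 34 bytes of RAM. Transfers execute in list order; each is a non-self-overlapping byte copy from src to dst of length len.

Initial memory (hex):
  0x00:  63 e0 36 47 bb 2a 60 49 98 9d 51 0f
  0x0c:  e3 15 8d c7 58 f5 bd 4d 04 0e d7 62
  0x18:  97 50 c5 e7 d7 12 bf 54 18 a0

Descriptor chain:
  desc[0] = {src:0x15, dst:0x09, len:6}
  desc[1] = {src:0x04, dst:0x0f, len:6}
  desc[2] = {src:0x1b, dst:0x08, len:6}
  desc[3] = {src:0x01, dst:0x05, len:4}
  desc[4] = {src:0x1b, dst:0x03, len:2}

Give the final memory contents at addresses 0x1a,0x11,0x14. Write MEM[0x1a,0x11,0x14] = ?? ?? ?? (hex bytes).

D0: mem[0x09..0x0e] <- [0e d7 62 97 50 c5]
D1: mem[0x0f..0x14] <- [bb 2a 60 49 98 0e]
D2: mem[0x08..0x0d] <- [e7 d7 12 bf 54 18]
D3: mem[0x05..0x08] <- [e0 36 47 bb]
D4: mem[0x03..0x04] <- [e7 d7]
query mem[0x1a]=0xc5, mem[0x11]=0x60, mem[0x14]=0x0e

MEM[0x1a,0x11,0x14] = c5 60 0e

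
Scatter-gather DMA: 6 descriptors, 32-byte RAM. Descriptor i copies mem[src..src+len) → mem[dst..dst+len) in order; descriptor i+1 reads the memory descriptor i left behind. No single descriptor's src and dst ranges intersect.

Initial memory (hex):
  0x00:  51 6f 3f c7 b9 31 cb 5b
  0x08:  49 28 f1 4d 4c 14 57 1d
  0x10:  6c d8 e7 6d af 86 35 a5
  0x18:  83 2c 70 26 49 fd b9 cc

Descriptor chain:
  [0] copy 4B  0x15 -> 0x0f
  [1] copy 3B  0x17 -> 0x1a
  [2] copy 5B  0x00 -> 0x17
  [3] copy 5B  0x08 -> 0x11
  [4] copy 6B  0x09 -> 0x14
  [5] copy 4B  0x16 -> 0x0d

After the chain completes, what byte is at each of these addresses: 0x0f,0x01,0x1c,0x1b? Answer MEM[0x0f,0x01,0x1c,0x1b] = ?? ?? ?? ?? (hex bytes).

MEM[0x0f,0x01,0x1c,0x1b] = 14 6f 2c b9

D0: mem[0x0f..0x12] <- [86 35 a5 83]
D1: mem[0x1a..0x1c] <- [a5 83 2c]
D2: mem[0x17..0x1b] <- [51 6f 3f c7 b9]
D3: mem[0x11..0x15] <- [49 28 f1 4d 4c]
D4: mem[0x14..0x19] <- [28 f1 4d 4c 14 57]
D5: mem[0x0d..0x10] <- [4d 4c 14 57]
query mem[0x0f]=0x14, mem[0x01]=0x6f, mem[0x1c]=0x2c, mem[0x1b]=0xb9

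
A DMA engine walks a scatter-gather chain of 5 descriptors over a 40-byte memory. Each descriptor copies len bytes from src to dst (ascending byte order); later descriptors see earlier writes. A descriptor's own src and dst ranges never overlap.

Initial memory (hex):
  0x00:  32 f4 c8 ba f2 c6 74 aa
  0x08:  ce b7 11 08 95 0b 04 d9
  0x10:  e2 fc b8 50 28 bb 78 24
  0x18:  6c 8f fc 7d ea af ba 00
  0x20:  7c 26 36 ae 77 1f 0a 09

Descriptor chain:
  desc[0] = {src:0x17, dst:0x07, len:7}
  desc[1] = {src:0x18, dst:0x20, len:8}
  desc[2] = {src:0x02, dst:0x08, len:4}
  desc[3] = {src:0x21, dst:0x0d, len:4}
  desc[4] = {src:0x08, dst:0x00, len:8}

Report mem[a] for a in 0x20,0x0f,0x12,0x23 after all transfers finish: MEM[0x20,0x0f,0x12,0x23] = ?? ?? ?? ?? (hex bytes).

  after D0: wrote 7B at 0x07 = 246c8ffc7deaaf
  after D1: wrote 8B at 0x20 = 6c8ffc7deaafba00
  after D2: wrote 4B at 0x08 = c8baf2c6
  after D3: wrote 4B at 0x0d = 8ffc7dea
  after D4: wrote 8B at 0x00 = c8baf2c6ea8ffc7d
query mem[0x20]=0x6c, mem[0x0f]=0x7d, mem[0x12]=0xb8, mem[0x23]=0x7d

MEM[0x20,0x0f,0x12,0x23] = 6c 7d b8 7d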